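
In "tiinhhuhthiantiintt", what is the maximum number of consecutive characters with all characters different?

[t] len 1
[t, i] len 2
[i] len 1
[i, n] len 2
[i, n, h] len 3
[h] len 1
[h, u] len 2
[u, h] len 2
[u, h, t] len 3
[t, h] len 2
[t, h, i] len 3
[t, h, i, a] len 4
[t, h, i, a, n] len 5
[h, i, a, n, t] len 5
[a, n, t, i] len 4
[i] len 1
[i, n] len 2
[i, n, t] len 3
[t] len 1
Longest all-distinct length: 5.

5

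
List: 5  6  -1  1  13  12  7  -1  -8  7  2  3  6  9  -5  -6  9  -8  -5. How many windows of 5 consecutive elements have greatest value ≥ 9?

12

[5, 6, -1, 1, 13] → max 13  ≥ 9 ✓
[6, -1, 1, 13, 12] → max 13  ≥ 9 ✓
[-1, 1, 13, 12, 7] → max 13  ≥ 9 ✓
[1, 13, 12, 7, -1] → max 13  ≥ 9 ✓
[13, 12, 7, -1, -8] → max 13  ≥ 9 ✓
[12, 7, -1, -8, 7] → max 12  ≥ 9 ✓
[7, -1, -8, 7, 2] → max 7
[-1, -8, 7, 2, 3] → max 7
[-8, 7, 2, 3, 6] → max 7
[7, 2, 3, 6, 9] → max 9  ≥ 9 ✓
[2, 3, 6, 9, -5] → max 9  ≥ 9 ✓
[3, 6, 9, -5, -6] → max 9  ≥ 9 ✓
[6, 9, -5, -6, 9] → max 9  ≥ 9 ✓
[9, -5, -6, 9, -8] → max 9  ≥ 9 ✓
[-5, -6, 9, -8, -5] → max 9  ≥ 9 ✓
12 windows satisfy the condition.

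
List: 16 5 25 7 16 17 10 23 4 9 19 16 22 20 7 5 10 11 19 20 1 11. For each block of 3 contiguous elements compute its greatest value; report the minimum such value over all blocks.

(16, 5, 25) → max 25
(5, 25, 7) → max 25
(25, 7, 16) → max 25
(7, 16, 17) → max 17
(16, 17, 10) → max 17
(17, 10, 23) → max 23
(10, 23, 4) → max 23
(23, 4, 9) → max 23
(4, 9, 19) → max 19
(9, 19, 16) → max 19
(19, 16, 22) → max 22
(16, 22, 20) → max 22
(22, 20, 7) → max 22
(20, 7, 5) → max 20
(7, 5, 10) → max 10
(5, 10, 11) → max 11
(10, 11, 19) → max 19
(11, 19, 20) → max 20
(19, 20, 1) → max 20
(20, 1, 11) → max 20
Minimum of these is 10.

10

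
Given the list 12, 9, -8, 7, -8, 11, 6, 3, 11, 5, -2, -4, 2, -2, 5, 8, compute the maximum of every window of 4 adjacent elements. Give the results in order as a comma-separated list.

12, 9, 11, 11, 11, 11, 11, 11, 11, 5, 2, 5, 8

Sliding a size-4 window across the 16 values:
(12, 9, -8, 7) → max 12
(9, -8, 7, -8) → max 9
(-8, 7, -8, 11) → max 11
(7, -8, 11, 6) → max 11
(-8, 11, 6, 3) → max 11
(11, 6, 3, 11) → max 11
(6, 3, 11, 5) → max 11
(3, 11, 5, -2) → max 11
(11, 5, -2, -4) → max 11
(5, -2, -4, 2) → max 5
(-2, -4, 2, -2) → max 2
(-4, 2, -2, 5) → max 5
(2, -2, 5, 8) → max 8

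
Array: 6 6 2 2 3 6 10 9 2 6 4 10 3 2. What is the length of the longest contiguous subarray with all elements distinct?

6

[6] len 1
[6] len 1
[6, 2] len 2
[2] len 1
[2, 3] len 2
[2, 3, 6] len 3
[2, 3, 6, 10] len 4
[2, 3, 6, 10, 9] len 5
[3, 6, 10, 9, 2] len 5
[10, 9, 2, 6] len 4
[10, 9, 2, 6, 4] len 5
[9, 2, 6, 4, 10] len 5
[9, 2, 6, 4, 10, 3] len 6
[6, 4, 10, 3, 2] len 5
Longest all-distinct length: 6.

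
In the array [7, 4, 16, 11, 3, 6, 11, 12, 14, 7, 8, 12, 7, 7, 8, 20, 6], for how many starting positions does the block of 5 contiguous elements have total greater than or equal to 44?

7 4 16 11 3 → sum 41
4 16 11 3 6 → sum 40
16 11 3 6 11 → sum 47  ≥ 44 ✓
11 3 6 11 12 → sum 43
3 6 11 12 14 → sum 46  ≥ 44 ✓
6 11 12 14 7 → sum 50  ≥ 44 ✓
11 12 14 7 8 → sum 52  ≥ 44 ✓
12 14 7 8 12 → sum 53  ≥ 44 ✓
14 7 8 12 7 → sum 48  ≥ 44 ✓
7 8 12 7 7 → sum 41
8 12 7 7 8 → sum 42
12 7 7 8 20 → sum 54  ≥ 44 ✓
7 7 8 20 6 → sum 48  ≥ 44 ✓
8 windows satisfy the condition.

8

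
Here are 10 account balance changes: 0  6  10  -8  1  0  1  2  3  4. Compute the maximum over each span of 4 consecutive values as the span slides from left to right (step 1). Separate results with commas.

10, 10, 10, 1, 2, 3, 4

0 6 10 -8 → max 10
6 10 -8 1 → max 10
10 -8 1 0 → max 10
-8 1 0 1 → max 1
1 0 1 2 → max 2
0 1 2 3 → max 3
1 2 3 4 → max 4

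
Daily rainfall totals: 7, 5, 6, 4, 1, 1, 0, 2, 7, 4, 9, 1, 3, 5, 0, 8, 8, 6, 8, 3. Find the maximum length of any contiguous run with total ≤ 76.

18

→ 7: sum 7, len 1
→ 5: sum 12, len 2
→ 6: sum 18, len 3
→ 4: sum 22, len 4
→ 1: sum 23, len 5
→ 1: sum 24, len 6
→ 0: sum 24, len 7
→ 2: sum 26, len 8
→ 7: sum 33, len 9
→ 4: sum 37, len 10
→ 9: sum 46, len 11
→ 1: sum 47, len 12
→ 3: sum 50, len 13
→ 5: sum 55, len 14
→ 0: sum 55, len 15
→ 8: sum 63, len 16
→ 8: sum 71, len 17
→ 6 (dropped 7): sum 70, len 17
→ 8 (dropped 5): sum 73, len 17
→ 3: sum 76, len 18
Longest length seen: 18.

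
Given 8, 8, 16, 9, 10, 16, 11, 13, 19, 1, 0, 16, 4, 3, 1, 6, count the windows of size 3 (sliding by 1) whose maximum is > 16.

3

8 8 16 → max 16
8 16 9 → max 16
16 9 10 → max 16
9 10 16 → max 16
10 16 11 → max 16
16 11 13 → max 16
11 13 19 → max 19  > 16 ✓
13 19 1 → max 19  > 16 ✓
19 1 0 → max 19  > 16 ✓
1 0 16 → max 16
0 16 4 → max 16
16 4 3 → max 16
4 3 1 → max 4
3 1 6 → max 6
3 windows satisfy the condition.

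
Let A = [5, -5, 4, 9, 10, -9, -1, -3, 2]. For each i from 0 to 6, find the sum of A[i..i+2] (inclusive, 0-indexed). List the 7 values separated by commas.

4, 8, 23, 10, 0, -13, -2

5 -5 4 → sum 4
-5 4 9 → sum 8
4 9 10 → sum 23
9 10 -9 → sum 10
10 -9 -1 → sum 0
-9 -1 -3 → sum -13
-1 -3 2 → sum -2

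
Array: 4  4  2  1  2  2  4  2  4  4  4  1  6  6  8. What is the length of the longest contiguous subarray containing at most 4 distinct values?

14

add 4: window [4] (1 distinct), len 1
add 4: window [4, 4] (1 distinct), len 2
add 2: window [4, 4, 2] (2 distinct), len 3
add 1: window [4, 4, 2, 1] (3 distinct), len 4
add 2: window [4, 4, 2, 1, 2] (3 distinct), len 5
add 2: window [4, 4, 2, 1, 2, 2] (3 distinct), len 6
add 4: window [4, 4, 2, 1, 2, 2, 4] (3 distinct), len 7
add 2: window [4, 4, 2, 1, 2, 2, 4, 2] (3 distinct), len 8
add 4: window [4, 4, 2, 1, 2, 2, 4, 2, 4] (3 distinct), len 9
add 4: window [4, 4, 2, 1, 2, 2, 4, 2, 4, 4] (3 distinct), len 10
add 4: window [4, 4, 2, 1, 2, 2, 4, 2, 4, 4, 4] (3 distinct), len 11
add 1: window [4, 4, 2, 1, 2, 2, 4, 2, 4, 4, 4, 1] (3 distinct), len 12
add 6: window [4, 4, 2, 1, 2, 2, 4, 2, 4, 4, 4, 1, 6] (4 distinct), len 13
add 6: window [4, 4, 2, 1, 2, 2, 4, 2, 4, 4, 4, 1, 6, 6] (4 distinct), len 14
add 8: window [4, 4, 4, 1, 6, 6, 8] (4 distinct), len 7
Longest length with ≤4 distinct: 14.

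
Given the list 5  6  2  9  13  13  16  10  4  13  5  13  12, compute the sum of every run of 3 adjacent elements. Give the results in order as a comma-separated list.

[5, 6, 2] → sum 13
[6, 2, 9] → sum 17
[2, 9, 13] → sum 24
[9, 13, 13] → sum 35
[13, 13, 16] → sum 42
[13, 16, 10] → sum 39
[16, 10, 4] → sum 30
[10, 4, 13] → sum 27
[4, 13, 5] → sum 22
[13, 5, 13] → sum 31
[5, 13, 12] → sum 30

13, 17, 24, 35, 42, 39, 30, 27, 22, 31, 30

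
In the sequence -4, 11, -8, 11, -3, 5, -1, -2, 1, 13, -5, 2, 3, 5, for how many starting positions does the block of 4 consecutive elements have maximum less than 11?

3

(-4, 11, -8, 11) → max 11
(11, -8, 11, -3) → max 11
(-8, 11, -3, 5) → max 11
(11, -3, 5, -1) → max 11
(-3, 5, -1, -2) → max 5  < 11 ✓
(5, -1, -2, 1) → max 5  < 11 ✓
(-1, -2, 1, 13) → max 13
(-2, 1, 13, -5) → max 13
(1, 13, -5, 2) → max 13
(13, -5, 2, 3) → max 13
(-5, 2, 3, 5) → max 5  < 11 ✓
3 windows satisfy the condition.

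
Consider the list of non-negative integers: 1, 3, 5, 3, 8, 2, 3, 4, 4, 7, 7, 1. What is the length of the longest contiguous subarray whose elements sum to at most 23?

6

[1] sum 1 len 1
[1, 3] sum 4 len 2
[1, 3, 5] sum 9 len 3
[1, 3, 5, 3] sum 12 len 4
[1, 3, 5, 3, 8] sum 20 len 5
[1, 3, 5, 3, 8, 2] sum 22 len 6
[5, 3, 8, 2, 3] sum 21 len 5
[3, 8, 2, 3, 4] sum 20 len 5
[8, 2, 3, 4, 4] sum 21 len 5
[2, 3, 4, 4, 7] sum 20 len 5
[4, 4, 7, 7] sum 22 len 4
[4, 4, 7, 7, 1] sum 23 len 5
Longest length seen: 6.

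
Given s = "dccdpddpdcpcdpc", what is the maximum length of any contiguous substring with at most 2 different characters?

Extend right; when distinct count exceeds 2, shrink from the left:
add d: window [d] (1 distinct), len 1
add c: window [d, c] (2 distinct), len 2
add c: window [d, c, c] (2 distinct), len 3
add d: window [d, c, c, d] (2 distinct), len 4
add p: window [d, p] (2 distinct), len 2
add d: window [d, p, d] (2 distinct), len 3
add d: window [d, p, d, d] (2 distinct), len 4
add p: window [d, p, d, d, p] (2 distinct), len 5
add d: window [d, p, d, d, p, d] (2 distinct), len 6
add c: window [d, c] (2 distinct), len 2
add p: window [c, p] (2 distinct), len 2
add c: window [c, p, c] (2 distinct), len 3
add d: window [c, d] (2 distinct), len 2
add p: window [d, p] (2 distinct), len 2
add c: window [p, c] (2 distinct), len 2
Longest length with ≤2 distinct: 6.

6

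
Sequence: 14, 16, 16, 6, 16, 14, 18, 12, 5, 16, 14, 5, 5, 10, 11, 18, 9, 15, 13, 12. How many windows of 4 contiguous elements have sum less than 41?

[14, 16, 16, 6] → sum 52
[16, 16, 6, 16] → sum 54
[16, 6, 16, 14] → sum 52
[6, 16, 14, 18] → sum 54
[16, 14, 18, 12] → sum 60
[14, 18, 12, 5] → sum 49
[18, 12, 5, 16] → sum 51
[12, 5, 16, 14] → sum 47
[5, 16, 14, 5] → sum 40  < 41 ✓
[16, 14, 5, 5] → sum 40  < 41 ✓
[14, 5, 5, 10] → sum 34  < 41 ✓
[5, 5, 10, 11] → sum 31  < 41 ✓
[5, 10, 11, 18] → sum 44
[10, 11, 18, 9] → sum 48
[11, 18, 9, 15] → sum 53
[18, 9, 15, 13] → sum 55
[9, 15, 13, 12] → sum 49
4 windows satisfy the condition.

4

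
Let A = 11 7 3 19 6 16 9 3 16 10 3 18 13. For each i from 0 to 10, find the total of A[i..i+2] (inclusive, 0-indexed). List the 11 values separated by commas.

(11, 7, 3) → sum 21
(7, 3, 19) → sum 29
(3, 19, 6) → sum 28
(19, 6, 16) → sum 41
(6, 16, 9) → sum 31
(16, 9, 3) → sum 28
(9, 3, 16) → sum 28
(3, 16, 10) → sum 29
(16, 10, 3) → sum 29
(10, 3, 18) → sum 31
(3, 18, 13) → sum 34

21, 29, 28, 41, 31, 28, 28, 29, 29, 31, 34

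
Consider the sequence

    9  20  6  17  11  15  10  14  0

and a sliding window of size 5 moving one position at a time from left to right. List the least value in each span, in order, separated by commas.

Sliding a size-5 window across the 9 values:
[9, 20, 6, 17, 11] → min 6
[20, 6, 17, 11, 15] → min 6
[6, 17, 11, 15, 10] → min 6
[17, 11, 15, 10, 14] → min 10
[11, 15, 10, 14, 0] → min 0

6, 6, 6, 10, 0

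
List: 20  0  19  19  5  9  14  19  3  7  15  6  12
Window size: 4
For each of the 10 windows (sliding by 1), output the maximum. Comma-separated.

20, 19, 19, 19, 19, 19, 19, 19, 15, 15

20 0 19 19 → max 20
0 19 19 5 → max 19
19 19 5 9 → max 19
19 5 9 14 → max 19
5 9 14 19 → max 19
9 14 19 3 → max 19
14 19 3 7 → max 19
19 3 7 15 → max 19
3 7 15 6 → max 15
7 15 6 12 → max 15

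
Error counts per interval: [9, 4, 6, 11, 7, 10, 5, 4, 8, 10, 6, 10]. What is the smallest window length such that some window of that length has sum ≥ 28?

3

add 9: running sum 9 < 28
add 4: running sum 13 < 28
add 6: running sum 19 < 28
end 3: [9, 4, 6, 11] sum 30, len 4
end 4: [4, 6, 11, 7] sum 28, len 4
end 5: [11, 7, 10] sum 28, len 3
end 6: [11, 7, 10, 5] sum 33, len 4
end 7: [11, 7, 10, 5, 4] sum 37, len 5
end 8: [7, 10, 5, 4, 8] sum 34, len 5
end 9: [10, 5, 4, 8, 10] sum 37, len 5
end 10: [4, 8, 10, 6] sum 28, len 4
end 11: [8, 10, 6, 10] sum 34, len 4
Shortest qualifying length: 3.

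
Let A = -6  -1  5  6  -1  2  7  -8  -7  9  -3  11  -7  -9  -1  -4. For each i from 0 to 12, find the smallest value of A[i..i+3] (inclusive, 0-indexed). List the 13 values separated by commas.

-6 -1 5 6 → min -6
-1 5 6 -1 → min -1
5 6 -1 2 → min -1
6 -1 2 7 → min -1
-1 2 7 -8 → min -8
2 7 -8 -7 → min -8
7 -8 -7 9 → min -8
-8 -7 9 -3 → min -8
-7 9 -3 11 → min -7
9 -3 11 -7 → min -7
-3 11 -7 -9 → min -9
11 -7 -9 -1 → min -9
-7 -9 -1 -4 → min -9

-6, -1, -1, -1, -8, -8, -8, -8, -7, -7, -9, -9, -9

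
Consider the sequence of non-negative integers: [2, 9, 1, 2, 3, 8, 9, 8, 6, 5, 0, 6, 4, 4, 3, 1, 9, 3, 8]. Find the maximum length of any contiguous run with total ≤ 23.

Extend to the right; shrink from the left whenever the sum exceeds 23:
→ 2: sum 2, len 1
→ 9: sum 11, len 2
→ 1: sum 12, len 3
→ 2: sum 14, len 4
→ 3: sum 17, len 5
→ 8 (dropped 2): sum 23, len 5
→ 9 (dropped 9): sum 23, len 5
→ 8 (dropped 1, 2, 3, 8): sum 17, len 2
→ 6: sum 23, len 3
→ 5 (dropped 9): sum 19, len 3
→ 0: sum 19, len 4
→ 6 (dropped 8): sum 17, len 4
→ 4: sum 21, len 5
→ 4 (dropped 6): sum 19, len 5
→ 3: sum 22, len 6
→ 1: sum 23, len 7
→ 9 (dropped 5, 0, 6): sum 21, len 5
→ 3 (dropped 4): sum 20, len 5
→ 8 (dropped 4, 3): sum 21, len 4
Longest length seen: 7.

7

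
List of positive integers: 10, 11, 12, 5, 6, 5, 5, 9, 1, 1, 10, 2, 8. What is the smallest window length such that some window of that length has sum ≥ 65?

10

add 10: running sum 10 < 65
add 11: running sum 21 < 65
add 12: running sum 33 < 65
add 5: running sum 38 < 65
add 6: running sum 44 < 65
add 5: running sum 49 < 65
add 5: running sum 54 < 65
add 9: running sum 63 < 65
add 1: running sum 64 < 65
add 1: shortest ending here [10, 11, 12, 5, 6, 5, 5, 9, 1, 1] sum 65, len 10
add 10: shortest ending here [11, 12, 5, 6, 5, 5, 9, 1, 1, 10] sum 65, len 10
add 2: shortest ending here [11, 12, 5, 6, 5, 5, 9, 1, 1, 10, 2] sum 67, len 11
add 8: shortest ending here [11, 12, 5, 6, 5, 5, 9, 1, 1, 10, 2, 8] sum 75, len 12
Shortest qualifying length: 10.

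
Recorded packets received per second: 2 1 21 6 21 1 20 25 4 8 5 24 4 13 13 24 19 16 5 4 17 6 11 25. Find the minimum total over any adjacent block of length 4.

Each size-4 window and its sum:
[2, 1, 21, 6] → sum 30
[1, 21, 6, 21] → sum 49
[21, 6, 21, 1] → sum 49
[6, 21, 1, 20] → sum 48
[21, 1, 20, 25] → sum 67
[1, 20, 25, 4] → sum 50
[20, 25, 4, 8] → sum 57
[25, 4, 8, 5] → sum 42
[4, 8, 5, 24] → sum 41
[8, 5, 24, 4] → sum 41
[5, 24, 4, 13] → sum 46
[24, 4, 13, 13] → sum 54
[4, 13, 13, 24] → sum 54
[13, 13, 24, 19] → sum 69
[13, 24, 19, 16] → sum 72
[24, 19, 16, 5] → sum 64
[19, 16, 5, 4] → sum 44
[16, 5, 4, 17] → sum 42
[5, 4, 17, 6] → sum 32
[4, 17, 6, 11] → sum 38
[17, 6, 11, 25] → sum 59
Minimum of these is 30.

30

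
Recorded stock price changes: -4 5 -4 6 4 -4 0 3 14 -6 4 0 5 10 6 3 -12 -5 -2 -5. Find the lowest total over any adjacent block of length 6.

Each size-6 window and its sum:
-4 5 -4 6 4 -4 → sum 3
5 -4 6 4 -4 0 → sum 7
-4 6 4 -4 0 3 → sum 5
6 4 -4 0 3 14 → sum 23
4 -4 0 3 14 -6 → sum 11
-4 0 3 14 -6 4 → sum 11
0 3 14 -6 4 0 → sum 15
3 14 -6 4 0 5 → sum 20
14 -6 4 0 5 10 → sum 27
-6 4 0 5 10 6 → sum 19
4 0 5 10 6 3 → sum 28
0 5 10 6 3 -12 → sum 12
5 10 6 3 -12 -5 → sum 7
10 6 3 -12 -5 -2 → sum 0
6 3 -12 -5 -2 -5 → sum -15
Lowest of these is -15.

-15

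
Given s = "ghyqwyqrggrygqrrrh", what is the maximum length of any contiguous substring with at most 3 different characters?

6

[g] 1 distinct, len 1
[g, h] 2 distinct, len 2
[g, h, y] 3 distinct, len 3
[h, y, q] 3 distinct, len 3
[y, q, w] 3 distinct, len 3
[y, q, w, y] 3 distinct, len 4
[y, q, w, y, q] 3 distinct, len 5
[y, q, r] 3 distinct, len 3
[q, r, g] 3 distinct, len 3
[q, r, g, g] 3 distinct, len 4
[q, r, g, g, r] 3 distinct, len 5
[r, g, g, r, y] 3 distinct, len 5
[r, g, g, r, y, g] 3 distinct, len 6
[y, g, q] 3 distinct, len 3
[g, q, r] 3 distinct, len 3
[g, q, r, r] 3 distinct, len 4
[g, q, r, r, r] 3 distinct, len 5
[q, r, r, r, h] 3 distinct, len 5
Longest length with ≤3 distinct: 6.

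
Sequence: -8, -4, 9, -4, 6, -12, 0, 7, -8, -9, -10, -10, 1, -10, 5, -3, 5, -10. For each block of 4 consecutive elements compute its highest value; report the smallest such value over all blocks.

-8 -4 9 -4 → max 9
-4 9 -4 6 → max 9
9 -4 6 -12 → max 9
-4 6 -12 0 → max 6
6 -12 0 7 → max 7
-12 0 7 -8 → max 7
0 7 -8 -9 → max 7
7 -8 -9 -10 → max 7
-8 -9 -10 -10 → max -8
-9 -10 -10 1 → max 1
-10 -10 1 -10 → max 1
-10 1 -10 5 → max 5
1 -10 5 -3 → max 5
-10 5 -3 5 → max 5
5 -3 5 -10 → max 5
Smallest of these is -8.

-8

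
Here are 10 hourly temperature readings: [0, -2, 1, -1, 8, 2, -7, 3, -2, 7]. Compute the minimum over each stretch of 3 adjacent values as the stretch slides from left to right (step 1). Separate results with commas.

-2, -2, -1, -1, -7, -7, -7, -2

Sliding a size-3 window across the 10 values:
[0, -2, 1] → min -2
[-2, 1, -1] → min -2
[1, -1, 8] → min -1
[-1, 8, 2] → min -1
[8, 2, -7] → min -7
[2, -7, 3] → min -7
[-7, 3, -2] → min -7
[3, -2, 7] → min -2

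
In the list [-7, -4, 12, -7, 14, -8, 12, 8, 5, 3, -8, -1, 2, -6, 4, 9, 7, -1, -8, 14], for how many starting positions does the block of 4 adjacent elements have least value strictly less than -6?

[-7, -4, 12, -7] → min -7  < -6 ✓
[-4, 12, -7, 14] → min -7  < -6 ✓
[12, -7, 14, -8] → min -8  < -6 ✓
[-7, 14, -8, 12] → min -8  < -6 ✓
[14, -8, 12, 8] → min -8  < -6 ✓
[-8, 12, 8, 5] → min -8  < -6 ✓
[12, 8, 5, 3] → min 3
[8, 5, 3, -8] → min -8  < -6 ✓
[5, 3, -8, -1] → min -8  < -6 ✓
[3, -8, -1, 2] → min -8  < -6 ✓
[-8, -1, 2, -6] → min -8  < -6 ✓
[-1, 2, -6, 4] → min -6
[2, -6, 4, 9] → min -6
[-6, 4, 9, 7] → min -6
[4, 9, 7, -1] → min -1
[9, 7, -1, -8] → min -8  < -6 ✓
[7, -1, -8, 14] → min -8  < -6 ✓
12 windows satisfy the condition.

12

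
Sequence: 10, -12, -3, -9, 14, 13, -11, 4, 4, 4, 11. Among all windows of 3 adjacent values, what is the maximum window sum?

19

[10, -12, -3] → sum -5
[-12, -3, -9] → sum -24
[-3, -9, 14] → sum 2
[-9, 14, 13] → sum 18
[14, 13, -11] → sum 16
[13, -11, 4] → sum 6
[-11, 4, 4] → sum -3
[4, 4, 4] → sum 12
[4, 4, 11] → sum 19
Maximum of these is 19.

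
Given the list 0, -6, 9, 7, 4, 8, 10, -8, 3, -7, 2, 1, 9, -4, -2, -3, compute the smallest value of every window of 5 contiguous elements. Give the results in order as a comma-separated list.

0 -6 9 7 4 → min -6
-6 9 7 4 8 → min -6
9 7 4 8 10 → min 4
7 4 8 10 -8 → min -8
4 8 10 -8 3 → min -8
8 10 -8 3 -7 → min -8
10 -8 3 -7 2 → min -8
-8 3 -7 2 1 → min -8
3 -7 2 1 9 → min -7
-7 2 1 9 -4 → min -7
2 1 9 -4 -2 → min -4
1 9 -4 -2 -3 → min -4

-6, -6, 4, -8, -8, -8, -8, -8, -7, -7, -4, -4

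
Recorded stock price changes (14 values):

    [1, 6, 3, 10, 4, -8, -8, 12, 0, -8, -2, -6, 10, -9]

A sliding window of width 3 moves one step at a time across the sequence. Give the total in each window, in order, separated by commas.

1 6 3 → sum 10
6 3 10 → sum 19
3 10 4 → sum 17
10 4 -8 → sum 6
4 -8 -8 → sum -12
-8 -8 12 → sum -4
-8 12 0 → sum 4
12 0 -8 → sum 4
0 -8 -2 → sum -10
-8 -2 -6 → sum -16
-2 -6 10 → sum 2
-6 10 -9 → sum -5

10, 19, 17, 6, -12, -4, 4, 4, -10, -16, 2, -5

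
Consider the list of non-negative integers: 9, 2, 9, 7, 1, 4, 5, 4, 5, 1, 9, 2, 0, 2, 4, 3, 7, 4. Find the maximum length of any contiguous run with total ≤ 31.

9

[9] sum 9 len 1
[9, 2] sum 11 len 2
[9, 2, 9] sum 20 len 3
[9, 2, 9, 7] sum 27 len 4
[9, 2, 9, 7, 1] sum 28 len 5
[2, 9, 7, 1, 4] sum 23 len 5
[2, 9, 7, 1, 4, 5] sum 28 len 6
[9, 7, 1, 4, 5, 4] sum 30 len 6
[7, 1, 4, 5, 4, 5] sum 26 len 6
[7, 1, 4, 5, 4, 5, 1] sum 27 len 7
[1, 4, 5, 4, 5, 1, 9] sum 29 len 7
[1, 4, 5, 4, 5, 1, 9, 2] sum 31 len 8
[1, 4, 5, 4, 5, 1, 9, 2, 0] sum 31 len 9
[5, 4, 5, 1, 9, 2, 0, 2] sum 28 len 8
[4, 5, 1, 9, 2, 0, 2, 4] sum 27 len 8
[4, 5, 1, 9, 2, 0, 2, 4, 3] sum 30 len 9
[1, 9, 2, 0, 2, 4, 3, 7] sum 28 len 8
[9, 2, 0, 2, 4, 3, 7, 4] sum 31 len 8
Longest length seen: 9.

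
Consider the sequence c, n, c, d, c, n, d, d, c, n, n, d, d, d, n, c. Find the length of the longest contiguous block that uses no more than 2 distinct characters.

6

Extend right; when distinct count exceeds 2, shrink from the left:
add c: window [c] (1 distinct), len 1
add n: window [c, n] (2 distinct), len 2
add c: window [c, n, c] (2 distinct), len 3
add d: window [c, d] (2 distinct), len 2
add c: window [c, d, c] (2 distinct), len 3
add n: window [c, n] (2 distinct), len 2
add d: window [n, d] (2 distinct), len 2
add d: window [n, d, d] (2 distinct), len 3
add c: window [d, d, c] (2 distinct), len 3
add n: window [c, n] (2 distinct), len 2
add n: window [c, n, n] (2 distinct), len 3
add d: window [n, n, d] (2 distinct), len 3
add d: window [n, n, d, d] (2 distinct), len 4
add d: window [n, n, d, d, d] (2 distinct), len 5
add n: window [n, n, d, d, d, n] (2 distinct), len 6
add c: window [n, c] (2 distinct), len 2
Longest length with ≤2 distinct: 6.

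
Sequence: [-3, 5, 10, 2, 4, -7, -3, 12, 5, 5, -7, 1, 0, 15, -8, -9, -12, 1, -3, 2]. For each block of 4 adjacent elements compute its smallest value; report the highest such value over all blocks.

2

-3 5 10 2 → min -3
5 10 2 4 → min 2
10 2 4 -7 → min -7
2 4 -7 -3 → min -7
4 -7 -3 12 → min -7
-7 -3 12 5 → min -7
-3 12 5 5 → min -3
12 5 5 -7 → min -7
5 5 -7 1 → min -7
5 -7 1 0 → min -7
-7 1 0 15 → min -7
1 0 15 -8 → min -8
0 15 -8 -9 → min -9
15 -8 -9 -12 → min -12
-8 -9 -12 1 → min -12
-9 -12 1 -3 → min -12
-12 1 -3 2 → min -12
Highest of these is 2.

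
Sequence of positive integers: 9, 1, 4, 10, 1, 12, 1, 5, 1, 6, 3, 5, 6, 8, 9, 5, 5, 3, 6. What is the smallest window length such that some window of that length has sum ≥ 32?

Extend right; whenever the sum reaches 32, record the length and shrink from the left:
add 9: running sum 9 < 32
add 1: running sum 10 < 32
add 4: running sum 14 < 32
add 10: running sum 24 < 32
add 1: running sum 25 < 32
add 12: shortest ending here [9, 1, 4, 10, 1, 12] sum 37, len 6
add 1: shortest ending here [9, 1, 4, 10, 1, 12, 1] sum 38, len 7
add 5: shortest ending here [4, 10, 1, 12, 1, 5] sum 33, len 6
add 1: shortest ending here [4, 10, 1, 12, 1, 5, 1] sum 34, len 7
add 6: shortest ending here [10, 1, 12, 1, 5, 1, 6] sum 36, len 7
add 3: shortest ending here [10, 1, 12, 1, 5, 1, 6, 3] sum 39, len 8
add 5: shortest ending here [12, 1, 5, 1, 6, 3, 5] sum 33, len 7
add 6: shortest ending here [12, 1, 5, 1, 6, 3, 5, 6] sum 39, len 8
add 8: shortest ending here [5, 1, 6, 3, 5, 6, 8] sum 34, len 7
add 9: shortest ending here [6, 3, 5, 6, 8, 9] sum 37, len 6
add 5: shortest ending here [5, 6, 8, 9, 5] sum 33, len 5
add 5: shortest ending here [6, 8, 9, 5, 5] sum 33, len 5
add 3: shortest ending here [6, 8, 9, 5, 5, 3] sum 36, len 6
add 6: shortest ending here [8, 9, 5, 5, 3, 6] sum 36, len 6
Shortest qualifying length: 5.

5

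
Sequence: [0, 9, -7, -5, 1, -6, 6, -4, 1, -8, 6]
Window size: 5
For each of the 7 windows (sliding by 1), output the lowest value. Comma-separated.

-7, -7, -7, -6, -6, -8, -8

Sliding a size-5 window across the 11 values:
(0, 9, -7, -5, 1) → min -7
(9, -7, -5, 1, -6) → min -7
(-7, -5, 1, -6, 6) → min -7
(-5, 1, -6, 6, -4) → min -6
(1, -6, 6, -4, 1) → min -6
(-6, 6, -4, 1, -8) → min -8
(6, -4, 1, -8, 6) → min -8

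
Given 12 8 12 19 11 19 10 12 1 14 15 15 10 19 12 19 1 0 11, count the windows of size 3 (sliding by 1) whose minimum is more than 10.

12 8 12 → min 8
8 12 19 → min 8
12 19 11 → min 11  > 10 ✓
19 11 19 → min 11  > 10 ✓
11 19 10 → min 10
19 10 12 → min 10
10 12 1 → min 1
12 1 14 → min 1
1 14 15 → min 1
14 15 15 → min 14  > 10 ✓
15 15 10 → min 10
15 10 19 → min 10
10 19 12 → min 10
19 12 19 → min 12  > 10 ✓
12 19 1 → min 1
19 1 0 → min 0
1 0 11 → min 0
4 windows satisfy the condition.

4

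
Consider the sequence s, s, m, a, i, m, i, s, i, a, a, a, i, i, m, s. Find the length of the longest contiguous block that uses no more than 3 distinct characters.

8

[s] 1 distinct, len 1
[s, s] 1 distinct, len 2
[s, s, m] 2 distinct, len 3
[s, s, m, a] 3 distinct, len 4
[m, a, i] 3 distinct, len 3
[m, a, i, m] 3 distinct, len 4
[m, a, i, m, i] 3 distinct, len 5
[i, m, i, s] 3 distinct, len 4
[i, m, i, s, i] 3 distinct, len 5
[i, s, i, a] 3 distinct, len 4
[i, s, i, a, a] 3 distinct, len 5
[i, s, i, a, a, a] 3 distinct, len 6
[i, s, i, a, a, a, i] 3 distinct, len 7
[i, s, i, a, a, a, i, i] 3 distinct, len 8
[i, a, a, a, i, i, m] 3 distinct, len 7
[i, i, m, s] 3 distinct, len 4
Longest length with ≤3 distinct: 8.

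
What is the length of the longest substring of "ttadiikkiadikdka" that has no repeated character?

4

[t] len 1
[t] len 1
[t, a] len 2
[t, a, d] len 3
[t, a, d, i] len 4
[i] len 1
[i, k] len 2
[k] len 1
[k, i] len 2
[k, i, a] len 3
[k, i, a, d] len 4
[a, d, i] len 3
[a, d, i, k] len 4
[i, k, d] len 3
[d, k] len 2
[d, k, a] len 3
Longest all-distinct length: 4.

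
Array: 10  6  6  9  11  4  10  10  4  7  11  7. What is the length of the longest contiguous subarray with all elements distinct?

[10] len 1
[10, 6] len 2
[6] len 1
[6, 9] len 2
[6, 9, 11] len 3
[6, 9, 11, 4] len 4
[6, 9, 11, 4, 10] len 5
[10] len 1
[10, 4] len 2
[10, 4, 7] len 3
[10, 4, 7, 11] len 4
[11, 7] len 2
Longest all-distinct length: 5.

5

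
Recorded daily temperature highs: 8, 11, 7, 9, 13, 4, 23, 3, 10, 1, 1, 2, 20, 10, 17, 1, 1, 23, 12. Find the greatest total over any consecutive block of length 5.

8 11 7 9 13 → sum 48
11 7 9 13 4 → sum 44
7 9 13 4 23 → sum 56
9 13 4 23 3 → sum 52
13 4 23 3 10 → sum 53
4 23 3 10 1 → sum 41
23 3 10 1 1 → sum 38
3 10 1 1 2 → sum 17
10 1 1 2 20 → sum 34
1 1 2 20 10 → sum 34
1 2 20 10 17 → sum 50
2 20 10 17 1 → sum 50
20 10 17 1 1 → sum 49
10 17 1 1 23 → sum 52
17 1 1 23 12 → sum 54
Greatest of these is 56.

56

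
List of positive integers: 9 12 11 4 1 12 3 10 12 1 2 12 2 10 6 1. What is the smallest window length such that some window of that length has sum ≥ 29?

add 9: running sum 9 < 29
add 12: running sum 21 < 29
add 11: shortest ending here [9, 12, 11] sum 32, len 3
add 4: shortest ending here [9, 12, 11, 4] sum 36, len 4
add 1: shortest ending here [9, 12, 11, 4, 1] sum 37, len 5
add 12: shortest ending here [12, 11, 4, 1, 12] sum 40, len 5
add 3: shortest ending here [11, 4, 1, 12, 3] sum 31, len 5
add 10: shortest ending here [4, 1, 12, 3, 10] sum 30, len 5
add 12: shortest ending here [12, 3, 10, 12] sum 37, len 4
add 1: shortest ending here [12, 3, 10, 12, 1] sum 38, len 5
add 2: shortest ending here [12, 3, 10, 12, 1, 2] sum 40, len 6
add 12: shortest ending here [10, 12, 1, 2, 12] sum 37, len 5
add 2: shortest ending here [12, 1, 2, 12, 2] sum 29, len 5
add 10: shortest ending here [12, 1, 2, 12, 2, 10] sum 39, len 6
add 6: shortest ending here [12, 2, 10, 6] sum 30, len 4
add 1: shortest ending here [12, 2, 10, 6, 1] sum 31, len 5
Shortest qualifying length: 3.

3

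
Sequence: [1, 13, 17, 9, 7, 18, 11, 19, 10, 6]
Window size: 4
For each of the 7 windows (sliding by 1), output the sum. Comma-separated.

[1, 13, 17, 9] → sum 40
[13, 17, 9, 7] → sum 46
[17, 9, 7, 18] → sum 51
[9, 7, 18, 11] → sum 45
[7, 18, 11, 19] → sum 55
[18, 11, 19, 10] → sum 58
[11, 19, 10, 6] → sum 46

40, 46, 51, 45, 55, 58, 46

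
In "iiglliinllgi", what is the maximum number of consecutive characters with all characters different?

[i] len 1
[i] len 1
[i, g] len 2
[i, g, l] len 3
[l] len 1
[l, i] len 2
[i] len 1
[i, n] len 2
[i, n, l] len 3
[l] len 1
[l, g] len 2
[l, g, i] len 3
Longest all-distinct length: 3.

3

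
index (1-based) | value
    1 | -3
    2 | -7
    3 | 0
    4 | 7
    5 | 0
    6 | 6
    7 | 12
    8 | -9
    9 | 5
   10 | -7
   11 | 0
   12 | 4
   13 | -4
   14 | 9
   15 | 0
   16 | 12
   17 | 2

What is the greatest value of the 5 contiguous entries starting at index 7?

Elements at indices 7..11: 12, -9, 5, -7, 0
max(12, -9, 5, -7, 0) = 12

12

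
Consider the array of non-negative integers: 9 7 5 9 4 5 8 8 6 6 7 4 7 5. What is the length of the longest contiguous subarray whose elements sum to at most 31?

[9] sum 9 len 1
[9, 7] sum 16 len 2
[9, 7, 5] sum 21 len 3
[9, 7, 5, 9] sum 30 len 4
[7, 5, 9, 4] sum 25 len 4
[7, 5, 9, 4, 5] sum 30 len 5
[5, 9, 4, 5, 8] sum 31 len 5
[4, 5, 8, 8] sum 25 len 4
[4, 5, 8, 8, 6] sum 31 len 5
[8, 8, 6, 6] sum 28 len 4
[8, 6, 6, 7] sum 27 len 4
[8, 6, 6, 7, 4] sum 31 len 5
[6, 6, 7, 4, 7] sum 30 len 5
[6, 7, 4, 7, 5] sum 29 len 5
Longest length seen: 5.

5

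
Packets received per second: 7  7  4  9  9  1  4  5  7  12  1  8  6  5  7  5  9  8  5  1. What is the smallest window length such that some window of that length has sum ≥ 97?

16

add 7: running sum 7 < 97
add 7: running sum 14 < 97
add 4: running sum 18 < 97
add 9: running sum 27 < 97
add 9: running sum 36 < 97
add 1: running sum 37 < 97
add 4: running sum 41 < 97
add 5: running sum 46 < 97
add 7: running sum 53 < 97
add 12: running sum 65 < 97
add 1: running sum 66 < 97
add 8: running sum 74 < 97
add 6: running sum 80 < 97
add 5: running sum 85 < 97
add 7: running sum 92 < 97
end 15: [7, 7, 4, 9, 9, 1, 4, 5, 7, 12, 1, 8, 6, 5, 7, 5] sum 97, len 16
end 16: [7, 4, 9, 9, 1, 4, 5, 7, 12, 1, 8, 6, 5, 7, 5, 9] sum 99, len 16
end 17: [4, 9, 9, 1, 4, 5, 7, 12, 1, 8, 6, 5, 7, 5, 9, 8] sum 100, len 16
end 18: [9, 9, 1, 4, 5, 7, 12, 1, 8, 6, 5, 7, 5, 9, 8, 5] sum 101, len 16
end 19: [9, 9, 1, 4, 5, 7, 12, 1, 8, 6, 5, 7, 5, 9, 8, 5, 1] sum 102, len 17
Shortest qualifying length: 16.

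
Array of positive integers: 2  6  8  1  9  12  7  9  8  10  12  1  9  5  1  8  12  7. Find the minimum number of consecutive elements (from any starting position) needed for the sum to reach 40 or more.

5

Extend right; whenever the sum reaches 40, record the length and shrink from the left:
add 2: running sum 2 < 40
add 6: running sum 8 < 40
add 8: running sum 16 < 40
add 1: running sum 17 < 40
add 9: running sum 26 < 40
add 12: running sum 38 < 40
end 6: [6, 8, 1, 9, 12, 7] sum 43, len 6
end 7: [8, 1, 9, 12, 7, 9] sum 46, len 6
end 8: [9, 12, 7, 9, 8] sum 45, len 5
end 9: [12, 7, 9, 8, 10] sum 46, len 5
end 10: [7, 9, 8, 10, 12] sum 46, len 5
end 11: [9, 8, 10, 12, 1] sum 40, len 5
end 12: [8, 10, 12, 1, 9] sum 40, len 5
end 13: [8, 10, 12, 1, 9, 5] sum 45, len 6
end 14: [8, 10, 12, 1, 9, 5, 1] sum 46, len 7
end 15: [10, 12, 1, 9, 5, 1, 8] sum 46, len 7
end 16: [12, 1, 9, 5, 1, 8, 12] sum 48, len 7
end 17: [9, 5, 1, 8, 12, 7] sum 42, len 6
Shortest qualifying length: 5.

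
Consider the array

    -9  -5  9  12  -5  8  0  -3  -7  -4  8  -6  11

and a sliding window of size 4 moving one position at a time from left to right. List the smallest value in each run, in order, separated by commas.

(-9, -5, 9, 12) → min -9
(-5, 9, 12, -5) → min -5
(9, 12, -5, 8) → min -5
(12, -5, 8, 0) → min -5
(-5, 8, 0, -3) → min -5
(8, 0, -3, -7) → min -7
(0, -3, -7, -4) → min -7
(-3, -7, -4, 8) → min -7
(-7, -4, 8, -6) → min -7
(-4, 8, -6, 11) → min -6

-9, -5, -5, -5, -5, -7, -7, -7, -7, -6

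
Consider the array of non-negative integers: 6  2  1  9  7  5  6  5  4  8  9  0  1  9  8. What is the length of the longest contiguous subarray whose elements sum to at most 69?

13

[6] sum 6 len 1
[6, 2] sum 8 len 2
[6, 2, 1] sum 9 len 3
[6, 2, 1, 9] sum 18 len 4
[6, 2, 1, 9, 7] sum 25 len 5
[6, 2, 1, 9, 7, 5] sum 30 len 6
[6, 2, 1, 9, 7, 5, 6] sum 36 len 7
[6, 2, 1, 9, 7, 5, 6, 5] sum 41 len 8
[6, 2, 1, 9, 7, 5, 6, 5, 4] sum 45 len 9
[6, 2, 1, 9, 7, 5, 6, 5, 4, 8] sum 53 len 10
[6, 2, 1, 9, 7, 5, 6, 5, 4, 8, 9] sum 62 len 11
[6, 2, 1, 9, 7, 5, 6, 5, 4, 8, 9, 0] sum 62 len 12
[6, 2, 1, 9, 7, 5, 6, 5, 4, 8, 9, 0, 1] sum 63 len 13
[2, 1, 9, 7, 5, 6, 5, 4, 8, 9, 0, 1, 9] sum 66 len 13
[7, 5, 6, 5, 4, 8, 9, 0, 1, 9, 8] sum 62 len 11
Longest length seen: 13.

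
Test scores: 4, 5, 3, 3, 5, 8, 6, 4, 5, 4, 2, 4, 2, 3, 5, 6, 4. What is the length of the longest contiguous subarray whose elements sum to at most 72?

→ 4: sum 4, len 1
→ 5: sum 9, len 2
→ 3: sum 12, len 3
→ 3: sum 15, len 4
→ 5: sum 20, len 5
→ 8: sum 28, len 6
→ 6: sum 34, len 7
→ 4: sum 38, len 8
→ 5: sum 43, len 9
→ 4: sum 47, len 10
→ 2: sum 49, len 11
→ 4: sum 53, len 12
→ 2: sum 55, len 13
→ 3: sum 58, len 14
→ 5: sum 63, len 15
→ 6: sum 69, len 16
→ 4 (dropped 4): sum 69, len 16
Longest length seen: 16.

16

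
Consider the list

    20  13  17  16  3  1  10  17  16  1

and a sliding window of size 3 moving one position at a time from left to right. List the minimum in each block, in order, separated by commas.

13, 13, 3, 1, 1, 1, 10, 1

[20, 13, 17] → min 13
[13, 17, 16] → min 13
[17, 16, 3] → min 3
[16, 3, 1] → min 1
[3, 1, 10] → min 1
[1, 10, 17] → min 1
[10, 17, 16] → min 10
[17, 16, 1] → min 1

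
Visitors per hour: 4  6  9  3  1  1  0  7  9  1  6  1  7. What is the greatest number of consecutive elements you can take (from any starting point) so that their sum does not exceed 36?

10

add 4: [4] sum 4, len 1
add 6: [4, 6] sum 10, len 2
add 9: [4, 6, 9] sum 19, len 3
add 3: [4, 6, 9, 3] sum 22, len 4
add 1: [4, 6, 9, 3, 1] sum 23, len 5
add 1: [4, 6, 9, 3, 1, 1] sum 24, len 6
add 0: [4, 6, 9, 3, 1, 1, 0] sum 24, len 7
add 7: [4, 6, 9, 3, 1, 1, 0, 7] sum 31, len 8
add 9: [6, 9, 3, 1, 1, 0, 7, 9] sum 36, len 8
add 1: [9, 3, 1, 1, 0, 7, 9, 1] sum 31, len 8
add 6: [3, 1, 1, 0, 7, 9, 1, 6] sum 28, len 8
add 1: [3, 1, 1, 0, 7, 9, 1, 6, 1] sum 29, len 9
add 7: [3, 1, 1, 0, 7, 9, 1, 6, 1, 7] sum 36, len 10
Longest length seen: 10.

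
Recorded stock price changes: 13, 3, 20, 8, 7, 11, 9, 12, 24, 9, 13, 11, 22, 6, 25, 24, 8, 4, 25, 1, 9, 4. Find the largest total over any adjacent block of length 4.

[13, 3, 20, 8] → sum 44
[3, 20, 8, 7] → sum 38
[20, 8, 7, 11] → sum 46
[8, 7, 11, 9] → sum 35
[7, 11, 9, 12] → sum 39
[11, 9, 12, 24] → sum 56
[9, 12, 24, 9] → sum 54
[12, 24, 9, 13] → sum 58
[24, 9, 13, 11] → sum 57
[9, 13, 11, 22] → sum 55
[13, 11, 22, 6] → sum 52
[11, 22, 6, 25] → sum 64
[22, 6, 25, 24] → sum 77
[6, 25, 24, 8] → sum 63
[25, 24, 8, 4] → sum 61
[24, 8, 4, 25] → sum 61
[8, 4, 25, 1] → sum 38
[4, 25, 1, 9] → sum 39
[25, 1, 9, 4] → sum 39
Largest of these is 77.

77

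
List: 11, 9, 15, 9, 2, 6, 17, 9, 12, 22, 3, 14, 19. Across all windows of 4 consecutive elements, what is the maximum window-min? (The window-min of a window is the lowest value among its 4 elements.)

9

(11, 9, 15, 9) → min 9
(9, 15, 9, 2) → min 2
(15, 9, 2, 6) → min 2
(9, 2, 6, 17) → min 2
(2, 6, 17, 9) → min 2
(6, 17, 9, 12) → min 6
(17, 9, 12, 22) → min 9
(9, 12, 22, 3) → min 3
(12, 22, 3, 14) → min 3
(22, 3, 14, 19) → min 3
Maximum of these is 9.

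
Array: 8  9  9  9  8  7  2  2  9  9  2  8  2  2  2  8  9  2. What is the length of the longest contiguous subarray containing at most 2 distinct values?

Extend right; when distinct count exceeds 2, shrink from the left:
[8] 1 distinct, len 1
[8, 9] 2 distinct, len 2
[8, 9, 9] 2 distinct, len 3
[8, 9, 9, 9] 2 distinct, len 4
[8, 9, 9, 9, 8] 2 distinct, len 5
[8, 7] 2 distinct, len 2
[7, 2] 2 distinct, len 2
[7, 2, 2] 2 distinct, len 3
[2, 2, 9] 2 distinct, len 3
[2, 2, 9, 9] 2 distinct, len 4
[2, 2, 9, 9, 2] 2 distinct, len 5
[2, 8] 2 distinct, len 2
[2, 8, 2] 2 distinct, len 3
[2, 8, 2, 2] 2 distinct, len 4
[2, 8, 2, 2, 2] 2 distinct, len 5
[2, 8, 2, 2, 2, 8] 2 distinct, len 6
[8, 9] 2 distinct, len 2
[9, 2] 2 distinct, len 2
Longest length with ≤2 distinct: 6.

6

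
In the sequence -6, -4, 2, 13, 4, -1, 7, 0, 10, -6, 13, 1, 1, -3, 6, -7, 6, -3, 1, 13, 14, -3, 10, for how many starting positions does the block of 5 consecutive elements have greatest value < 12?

6

-6 -4 2 13 4 → max 13
-4 2 13 4 -1 → max 13
2 13 4 -1 7 → max 13
13 4 -1 7 0 → max 13
4 -1 7 0 10 → max 10  < 12 ✓
-1 7 0 10 -6 → max 10  < 12 ✓
7 0 10 -6 13 → max 13
0 10 -6 13 1 → max 13
10 -6 13 1 1 → max 13
-6 13 1 1 -3 → max 13
13 1 1 -3 6 → max 13
1 1 -3 6 -7 → max 6  < 12 ✓
1 -3 6 -7 6 → max 6  < 12 ✓
-3 6 -7 6 -3 → max 6  < 12 ✓
6 -7 6 -3 1 → max 6  < 12 ✓
-7 6 -3 1 13 → max 13
6 -3 1 13 14 → max 14
-3 1 13 14 -3 → max 14
1 13 14 -3 10 → max 14
6 windows satisfy the condition.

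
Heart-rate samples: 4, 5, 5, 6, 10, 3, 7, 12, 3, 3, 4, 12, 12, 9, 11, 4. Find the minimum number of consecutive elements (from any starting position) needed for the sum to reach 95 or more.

13

add 4: running sum 4 < 95
add 5: running sum 9 < 95
add 5: running sum 14 < 95
add 6: running sum 20 < 95
add 10: running sum 30 < 95
add 3: running sum 33 < 95
add 7: running sum 40 < 95
add 12: running sum 52 < 95
add 3: running sum 55 < 95
add 3: running sum 58 < 95
add 4: running sum 62 < 95
add 12: running sum 74 < 95
add 12: running sum 86 < 95
add 9: shortest ending here [4, 5, 5, 6, 10, 3, 7, 12, 3, 3, 4, 12, 12, 9] sum 95, len 14
add 11: shortest ending here [5, 6, 10, 3, 7, 12, 3, 3, 4, 12, 12, 9, 11] sum 97, len 13
add 4: shortest ending here [6, 10, 3, 7, 12, 3, 3, 4, 12, 12, 9, 11, 4] sum 96, len 13
Shortest qualifying length: 13.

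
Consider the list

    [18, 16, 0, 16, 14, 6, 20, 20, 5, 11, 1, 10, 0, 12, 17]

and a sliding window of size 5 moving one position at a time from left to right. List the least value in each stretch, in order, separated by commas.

0, 0, 0, 6, 5, 5, 1, 1, 0, 0, 0

(18, 16, 0, 16, 14) → min 0
(16, 0, 16, 14, 6) → min 0
(0, 16, 14, 6, 20) → min 0
(16, 14, 6, 20, 20) → min 6
(14, 6, 20, 20, 5) → min 5
(6, 20, 20, 5, 11) → min 5
(20, 20, 5, 11, 1) → min 1
(20, 5, 11, 1, 10) → min 1
(5, 11, 1, 10, 0) → min 0
(11, 1, 10, 0, 12) → min 0
(1, 10, 0, 12, 17) → min 0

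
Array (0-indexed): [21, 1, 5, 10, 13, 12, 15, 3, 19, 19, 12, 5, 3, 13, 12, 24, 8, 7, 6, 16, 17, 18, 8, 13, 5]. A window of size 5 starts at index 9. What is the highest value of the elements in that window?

Elements at indices 9..13: 19, 12, 5, 3, 13
max(19, 12, 5, 3, 13) = 19

19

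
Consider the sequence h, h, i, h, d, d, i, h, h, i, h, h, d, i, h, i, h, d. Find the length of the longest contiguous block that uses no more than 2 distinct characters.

[h] 1 distinct, len 1
[h, h] 1 distinct, len 2
[h, h, i] 2 distinct, len 3
[h, h, i, h] 2 distinct, len 4
[h, d] 2 distinct, len 2
[h, d, d] 2 distinct, len 3
[d, d, i] 2 distinct, len 3
[i, h] 2 distinct, len 2
[i, h, h] 2 distinct, len 3
[i, h, h, i] 2 distinct, len 4
[i, h, h, i, h] 2 distinct, len 5
[i, h, h, i, h, h] 2 distinct, len 6
[h, h, d] 2 distinct, len 3
[d, i] 2 distinct, len 2
[i, h] 2 distinct, len 2
[i, h, i] 2 distinct, len 3
[i, h, i, h] 2 distinct, len 4
[h, d] 2 distinct, len 2
Longest length with ≤2 distinct: 6.

6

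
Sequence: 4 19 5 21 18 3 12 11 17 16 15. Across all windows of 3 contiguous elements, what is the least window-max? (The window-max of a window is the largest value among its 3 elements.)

12

Window maxs for each of the 9 positions:
(4, 19, 5) → max 19
(19, 5, 21) → max 21
(5, 21, 18) → max 21
(21, 18, 3) → max 21
(18, 3, 12) → max 18
(3, 12, 11) → max 12
(12, 11, 17) → max 17
(11, 17, 16) → max 17
(17, 16, 15) → max 17
Least of these is 12.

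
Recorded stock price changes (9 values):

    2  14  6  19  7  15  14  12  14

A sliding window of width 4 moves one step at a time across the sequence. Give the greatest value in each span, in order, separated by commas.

19, 19, 19, 19, 15, 15

(2, 14, 6, 19) → max 19
(14, 6, 19, 7) → max 19
(6, 19, 7, 15) → max 19
(19, 7, 15, 14) → max 19
(7, 15, 14, 12) → max 15
(15, 14, 12, 14) → max 15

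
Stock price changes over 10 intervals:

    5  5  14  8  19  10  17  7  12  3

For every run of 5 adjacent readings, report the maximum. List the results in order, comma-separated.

(5, 5, 14, 8, 19) → max 19
(5, 14, 8, 19, 10) → max 19
(14, 8, 19, 10, 17) → max 19
(8, 19, 10, 17, 7) → max 19
(19, 10, 17, 7, 12) → max 19
(10, 17, 7, 12, 3) → max 17

19, 19, 19, 19, 19, 17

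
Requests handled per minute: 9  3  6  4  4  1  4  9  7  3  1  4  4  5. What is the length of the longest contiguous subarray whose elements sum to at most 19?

add 9: [9] sum 9, len 1
add 3: [9, 3] sum 12, len 2
add 6: [9, 3, 6] sum 18, len 3
add 4: [3, 6, 4] sum 13, len 3
add 4: [3, 6, 4, 4] sum 17, len 4
add 1: [3, 6, 4, 4, 1] sum 18, len 5
add 4: [6, 4, 4, 1, 4] sum 19, len 5
add 9: [4, 1, 4, 9] sum 18, len 4
add 7: [9, 7] sum 16, len 2
add 3: [9, 7, 3] sum 19, len 3
add 1: [7, 3, 1] sum 11, len 3
add 4: [7, 3, 1, 4] sum 15, len 4
add 4: [7, 3, 1, 4, 4] sum 19, len 5
add 5: [3, 1, 4, 4, 5] sum 17, len 5
Longest length seen: 5.

5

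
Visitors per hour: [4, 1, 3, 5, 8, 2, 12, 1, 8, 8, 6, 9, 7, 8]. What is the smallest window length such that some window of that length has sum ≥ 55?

add 4: running sum 4 < 55
add 1: running sum 5 < 55
add 3: running sum 8 < 55
add 5: running sum 13 < 55
add 8: running sum 21 < 55
add 2: running sum 23 < 55
add 12: running sum 35 < 55
add 1: running sum 36 < 55
add 8: running sum 44 < 55
add 8: running sum 52 < 55
end 10: [4, 1, 3, 5, 8, 2, 12, 1, 8, 8, 6] sum 58, len 11
end 11: [5, 8, 2, 12, 1, 8, 8, 6, 9] sum 59, len 9
end 12: [8, 2, 12, 1, 8, 8, 6, 9, 7] sum 61, len 9
end 13: [12, 1, 8, 8, 6, 9, 7, 8] sum 59, len 8
Shortest qualifying length: 8.

8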